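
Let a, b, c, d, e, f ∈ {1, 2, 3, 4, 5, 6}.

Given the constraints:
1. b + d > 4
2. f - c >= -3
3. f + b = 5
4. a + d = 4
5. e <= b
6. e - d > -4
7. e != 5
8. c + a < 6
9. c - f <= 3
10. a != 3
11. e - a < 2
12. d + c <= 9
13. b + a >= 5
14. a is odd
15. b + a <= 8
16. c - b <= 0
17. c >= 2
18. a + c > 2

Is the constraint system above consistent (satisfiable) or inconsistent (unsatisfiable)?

Satisfiable

Setting (a, b, c, d, e, f) = (1, 4, 3, 3, 1, 1) satisfies everything: constraint 1: b + d = 7; constraint 2: f - c = -2, and the others follow.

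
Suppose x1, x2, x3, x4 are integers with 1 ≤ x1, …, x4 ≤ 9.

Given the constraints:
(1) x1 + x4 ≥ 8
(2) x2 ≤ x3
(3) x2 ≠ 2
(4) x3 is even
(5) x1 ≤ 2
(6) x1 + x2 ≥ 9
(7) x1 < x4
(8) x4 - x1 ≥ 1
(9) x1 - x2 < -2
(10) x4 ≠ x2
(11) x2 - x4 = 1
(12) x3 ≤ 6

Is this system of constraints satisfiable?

From constraint 5: x1 ≤ 2. From constraints 2 and 12: x2 ≤ x3 ≤ 6. Hence x1 + x2 ≤ 8. But constraint 6 requires x1 + x2 ≥ 9, and 9 > 8. Contradiction.

Unsatisfiable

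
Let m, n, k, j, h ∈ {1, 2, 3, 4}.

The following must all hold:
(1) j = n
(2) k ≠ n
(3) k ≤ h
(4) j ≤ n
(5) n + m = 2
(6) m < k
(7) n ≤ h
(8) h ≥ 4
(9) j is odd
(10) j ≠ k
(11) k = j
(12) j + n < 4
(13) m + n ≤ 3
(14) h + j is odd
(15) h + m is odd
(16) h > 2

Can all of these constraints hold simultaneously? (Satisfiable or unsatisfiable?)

From constraints 1 and 11, k = j = n, so k = n. But constraint 2 says k ≠ n. Contradiction.

Unsatisfiable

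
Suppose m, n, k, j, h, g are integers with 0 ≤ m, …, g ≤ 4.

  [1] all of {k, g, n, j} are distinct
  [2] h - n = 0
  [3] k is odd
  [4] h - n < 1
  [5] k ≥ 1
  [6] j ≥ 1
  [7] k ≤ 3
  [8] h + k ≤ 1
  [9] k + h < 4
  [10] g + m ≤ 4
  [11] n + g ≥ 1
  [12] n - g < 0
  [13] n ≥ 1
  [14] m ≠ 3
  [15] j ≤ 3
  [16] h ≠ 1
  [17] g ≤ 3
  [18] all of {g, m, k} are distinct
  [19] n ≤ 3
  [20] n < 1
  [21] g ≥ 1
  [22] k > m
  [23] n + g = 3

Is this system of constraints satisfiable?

Constraints 5, 6, 7, 13, 15, 17, 19, and 21 confine each of k, g, n, j to the 3 values {1, …, 3}.
Constraint 1 requires all 4 of them to be distinct, but only 3 values are available — impossible by the pigeonhole principle.

Unsatisfiable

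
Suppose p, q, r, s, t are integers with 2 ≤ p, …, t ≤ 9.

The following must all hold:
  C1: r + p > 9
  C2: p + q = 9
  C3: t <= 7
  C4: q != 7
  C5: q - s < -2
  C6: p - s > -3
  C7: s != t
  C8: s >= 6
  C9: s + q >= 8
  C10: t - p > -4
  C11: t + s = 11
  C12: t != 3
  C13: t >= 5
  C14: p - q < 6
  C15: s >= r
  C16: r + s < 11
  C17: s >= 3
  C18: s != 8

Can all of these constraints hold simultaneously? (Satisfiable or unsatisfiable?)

Satisfiable

One satisfying assignment is p = 6, q = 3, r = 4, s = 6, t = 5.
For the less obvious constraints — constraint 1: r + p = 10; constraint 2: p + q = 9 — and the others hold by inspection.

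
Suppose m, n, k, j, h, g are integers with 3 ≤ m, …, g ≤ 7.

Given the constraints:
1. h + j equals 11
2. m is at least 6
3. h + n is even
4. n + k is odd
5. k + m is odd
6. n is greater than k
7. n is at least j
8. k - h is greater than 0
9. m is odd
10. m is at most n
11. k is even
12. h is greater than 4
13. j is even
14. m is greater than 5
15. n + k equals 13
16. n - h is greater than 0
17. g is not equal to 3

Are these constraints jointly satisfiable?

Satisfiable

One satisfying assignment is m = 7, n = 7, k = 6, j = 6, h = 5, g = 7.
For the less obvious constraints — constraint 1: h + j = 11; constraint 8: k - h = 1; constraint 15: n + k = 13 — and the others hold by inspection.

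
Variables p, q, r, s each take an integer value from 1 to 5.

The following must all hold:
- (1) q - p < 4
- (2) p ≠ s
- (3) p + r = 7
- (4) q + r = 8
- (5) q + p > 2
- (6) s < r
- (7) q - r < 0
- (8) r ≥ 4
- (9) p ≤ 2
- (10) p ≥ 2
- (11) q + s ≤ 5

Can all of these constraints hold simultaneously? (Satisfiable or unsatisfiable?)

One satisfying assignment is p = 2, q = 3, r = 5, s = 1.
For the less obvious constraints — constraint 1: q - p = 1; constraint 3: p + r = 7 — and the others hold by inspection.

Satisfiable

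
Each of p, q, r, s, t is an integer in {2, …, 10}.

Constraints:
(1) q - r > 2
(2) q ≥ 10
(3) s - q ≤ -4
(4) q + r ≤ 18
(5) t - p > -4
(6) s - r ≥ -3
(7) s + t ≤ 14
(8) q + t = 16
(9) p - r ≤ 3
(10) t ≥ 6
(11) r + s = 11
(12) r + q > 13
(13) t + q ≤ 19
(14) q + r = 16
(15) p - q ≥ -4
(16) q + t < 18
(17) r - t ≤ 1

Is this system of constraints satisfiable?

Satisfiable

The assignment p = 7, q = 10, r = 6, s = 5, t = 6 works:
  constraint 1 holds since q - r = 4.
  constraint 3 holds since s - q = -5.
  constraint 4 holds since q + r = 16.
The rest check out directly.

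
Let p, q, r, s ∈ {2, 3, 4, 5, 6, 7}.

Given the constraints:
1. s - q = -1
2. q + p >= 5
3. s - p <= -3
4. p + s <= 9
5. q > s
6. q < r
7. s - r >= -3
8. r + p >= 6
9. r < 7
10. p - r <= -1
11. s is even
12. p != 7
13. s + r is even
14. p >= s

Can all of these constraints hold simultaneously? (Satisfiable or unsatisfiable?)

Constraints 3, 7, and 10 give p − s ≥ 3, s − r ≥ -3, r − p ≥ 1.
Adding all 3 inequalities: the left sides telescope to 0, and the right sides sum to 3 + (-3) + 1 = 1. So 0 ≥ 1, which is false.

Unsatisfiable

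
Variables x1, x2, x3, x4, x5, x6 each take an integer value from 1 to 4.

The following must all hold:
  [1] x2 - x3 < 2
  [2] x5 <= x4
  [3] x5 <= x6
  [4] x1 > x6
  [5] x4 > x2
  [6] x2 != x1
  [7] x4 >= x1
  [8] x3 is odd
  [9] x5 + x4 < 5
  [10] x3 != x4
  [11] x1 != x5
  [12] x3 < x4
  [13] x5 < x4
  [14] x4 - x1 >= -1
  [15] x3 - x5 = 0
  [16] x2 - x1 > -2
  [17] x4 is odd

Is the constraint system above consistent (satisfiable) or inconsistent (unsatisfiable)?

Satisfiable

Try x1 = 2, x2 = 1, x3 = 1, x4 = 3, x5 = 1, x6 = 1.
Check constraint 1: x2 - x3 = 0; constraint 9: x5 + x4 = 4. The remaining constraints are straightforward to verify.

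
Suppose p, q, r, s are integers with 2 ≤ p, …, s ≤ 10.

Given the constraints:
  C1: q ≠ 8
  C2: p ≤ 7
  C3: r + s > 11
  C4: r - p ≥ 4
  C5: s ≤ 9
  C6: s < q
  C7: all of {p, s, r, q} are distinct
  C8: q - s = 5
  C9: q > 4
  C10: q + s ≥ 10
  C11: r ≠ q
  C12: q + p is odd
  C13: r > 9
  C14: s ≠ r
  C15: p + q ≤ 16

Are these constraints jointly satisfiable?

The assignment p = 6, q = 9, r = 10, s = 4 works:
  constraint 3 holds since r + s = 14.
  constraint 4 holds since r - p = 4.
The rest check out directly.

Satisfiable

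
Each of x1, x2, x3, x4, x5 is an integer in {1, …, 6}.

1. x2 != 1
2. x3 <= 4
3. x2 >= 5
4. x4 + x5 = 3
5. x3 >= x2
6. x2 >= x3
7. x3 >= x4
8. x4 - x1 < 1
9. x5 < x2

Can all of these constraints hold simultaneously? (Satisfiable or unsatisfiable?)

From constraints 3 and 5: x3 ≥ x2 and x2 ≥ 5, so x3 ≥ 5. From constraint 2: x3 ≤ 4. But 4 < 5, so no value of x3 works.

Unsatisfiable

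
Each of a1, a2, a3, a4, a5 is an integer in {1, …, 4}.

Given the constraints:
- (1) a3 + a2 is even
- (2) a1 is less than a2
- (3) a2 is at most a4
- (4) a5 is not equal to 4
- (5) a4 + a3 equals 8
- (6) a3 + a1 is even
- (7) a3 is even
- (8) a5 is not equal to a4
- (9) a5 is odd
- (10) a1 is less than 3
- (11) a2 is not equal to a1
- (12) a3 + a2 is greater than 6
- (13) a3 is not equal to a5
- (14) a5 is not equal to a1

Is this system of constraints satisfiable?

Try a1 = 2, a2 = 4, a3 = 4, a4 = 4, a5 = 3.
Check constraint 1: a3 + a2 = 8 is even; constraint 5: a4 + a3 = 8; constraint 12: a3 + a2 = 8. The remaining constraints are straightforward to verify.

Satisfiable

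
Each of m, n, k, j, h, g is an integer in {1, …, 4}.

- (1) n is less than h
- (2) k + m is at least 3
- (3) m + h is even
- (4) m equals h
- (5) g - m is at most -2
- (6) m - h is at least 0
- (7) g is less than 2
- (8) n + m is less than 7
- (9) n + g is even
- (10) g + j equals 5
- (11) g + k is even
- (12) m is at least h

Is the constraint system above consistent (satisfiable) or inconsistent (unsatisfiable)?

Try m = 3, n = 1, k = 3, j = 4, h = 3, g = 1.
Check constraint 2: k + m = 6; constraint 5: g - m = -2. The remaining constraints are straightforward to verify.

Satisfiable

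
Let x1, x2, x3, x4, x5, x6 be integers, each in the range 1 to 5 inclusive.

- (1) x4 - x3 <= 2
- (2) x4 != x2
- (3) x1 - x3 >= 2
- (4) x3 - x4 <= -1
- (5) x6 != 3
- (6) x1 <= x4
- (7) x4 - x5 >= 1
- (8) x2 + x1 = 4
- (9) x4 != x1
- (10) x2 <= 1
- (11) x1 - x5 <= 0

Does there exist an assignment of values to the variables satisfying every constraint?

Unsatisfiable

Constraints 1, 3, 7, and 11 give x3 − x4 ≥ -2, x4 − x5 ≥ 1, x5 − x1 ≥ 0, x1 − x3 ≥ 2.
Adding all 4 inequalities: the left sides telescope to 0, and the right sides sum to (-2) + 1 + 0 + 2 = 1. So 0 ≥ 1, which is false.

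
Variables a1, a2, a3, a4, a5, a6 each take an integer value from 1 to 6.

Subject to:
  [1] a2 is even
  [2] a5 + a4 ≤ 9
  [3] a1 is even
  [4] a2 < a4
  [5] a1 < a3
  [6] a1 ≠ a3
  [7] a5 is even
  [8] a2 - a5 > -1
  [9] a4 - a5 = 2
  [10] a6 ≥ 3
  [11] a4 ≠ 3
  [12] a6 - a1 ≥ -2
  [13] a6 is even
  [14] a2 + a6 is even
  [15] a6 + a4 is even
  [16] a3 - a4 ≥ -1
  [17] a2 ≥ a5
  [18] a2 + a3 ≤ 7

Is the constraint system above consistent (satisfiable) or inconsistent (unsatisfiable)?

Take a1 = 4, a2 = 2, a3 = 5, a4 = 4, a5 = 2, a6 = 4. Then constraint 2: a5 + a4 = 6; constraint 8: a2 - a5 = 0; constraint 9: a4 - a5 = 2, and every other listed constraint is also met.

Satisfiable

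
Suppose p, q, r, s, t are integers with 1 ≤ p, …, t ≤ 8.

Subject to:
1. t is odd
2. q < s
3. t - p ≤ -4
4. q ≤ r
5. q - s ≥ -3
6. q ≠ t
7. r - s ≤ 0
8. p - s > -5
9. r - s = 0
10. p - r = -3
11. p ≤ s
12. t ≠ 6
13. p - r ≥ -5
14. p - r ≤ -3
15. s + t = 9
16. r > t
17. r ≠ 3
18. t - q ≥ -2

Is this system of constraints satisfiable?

Unsatisfiable

Constraints 3, 5, 7, 14, and 18 give r − p ≥ 3, p − t ≥ 4, t − q ≥ -2, q − s ≥ -3, s − r ≥ 0.
Adding all 5 inequalities: the left sides telescope to 0, and the right sides sum to 3 + 4 + (-2) + (-3) + 0 = 2. So 0 ≥ 2, which is false.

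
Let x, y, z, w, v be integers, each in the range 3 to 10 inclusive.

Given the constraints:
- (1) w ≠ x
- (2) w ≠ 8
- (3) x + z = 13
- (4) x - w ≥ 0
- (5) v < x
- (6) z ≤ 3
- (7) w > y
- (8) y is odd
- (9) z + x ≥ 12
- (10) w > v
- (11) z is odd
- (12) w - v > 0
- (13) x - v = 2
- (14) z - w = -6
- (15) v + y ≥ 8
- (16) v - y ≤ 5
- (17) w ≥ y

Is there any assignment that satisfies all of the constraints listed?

Satisfiable

One satisfying assignment is x = 10, y = 3, z = 3, w = 9, v = 8.
For the less obvious constraints — constraint 3: x + z = 13; constraint 4: x - w = 1 — and the others hold by inspection.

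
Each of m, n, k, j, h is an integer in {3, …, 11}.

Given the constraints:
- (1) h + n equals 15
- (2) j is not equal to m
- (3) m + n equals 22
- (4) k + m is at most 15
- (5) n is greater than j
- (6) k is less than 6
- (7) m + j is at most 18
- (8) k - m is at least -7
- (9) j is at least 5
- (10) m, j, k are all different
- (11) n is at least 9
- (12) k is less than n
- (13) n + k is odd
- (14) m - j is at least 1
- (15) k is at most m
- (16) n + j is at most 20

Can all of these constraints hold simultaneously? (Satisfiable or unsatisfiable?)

The assignment m = 11, n = 11, k = 4, j = 7, h = 4 works:
  constraint 1 holds since h + n = 15.
  constraint 3 holds since m + n = 22.
  constraint 4 holds since k + m = 15.
The rest check out directly.

Satisfiable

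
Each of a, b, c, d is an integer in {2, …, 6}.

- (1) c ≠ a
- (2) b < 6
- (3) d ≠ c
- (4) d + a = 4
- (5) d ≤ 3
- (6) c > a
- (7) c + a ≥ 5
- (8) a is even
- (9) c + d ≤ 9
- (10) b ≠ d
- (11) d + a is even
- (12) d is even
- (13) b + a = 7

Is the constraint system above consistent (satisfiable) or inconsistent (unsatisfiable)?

The assignment a = 2, b = 5, c = 5, d = 2 works:
  constraint 4 holds since d + a = 4.
  constraint 7 holds since c + a = 7.
The rest check out directly.

Satisfiable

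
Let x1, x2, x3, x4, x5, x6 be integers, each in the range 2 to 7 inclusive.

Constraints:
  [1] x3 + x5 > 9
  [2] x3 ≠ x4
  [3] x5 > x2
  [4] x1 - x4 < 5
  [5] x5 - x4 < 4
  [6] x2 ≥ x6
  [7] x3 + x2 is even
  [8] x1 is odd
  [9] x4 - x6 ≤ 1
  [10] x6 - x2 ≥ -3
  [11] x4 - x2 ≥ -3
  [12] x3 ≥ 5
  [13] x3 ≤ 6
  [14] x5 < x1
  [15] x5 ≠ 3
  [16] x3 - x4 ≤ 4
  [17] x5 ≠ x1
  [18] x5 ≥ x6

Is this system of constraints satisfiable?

The assignment x1 = 7, x2 = 5, x3 = 5, x4 = 4, x5 = 6, x6 = 3 works:
  constraint 1 holds since x3 + x5 = 11.
  constraint 4 holds since x1 - x4 = 3.
The rest check out directly.

Satisfiable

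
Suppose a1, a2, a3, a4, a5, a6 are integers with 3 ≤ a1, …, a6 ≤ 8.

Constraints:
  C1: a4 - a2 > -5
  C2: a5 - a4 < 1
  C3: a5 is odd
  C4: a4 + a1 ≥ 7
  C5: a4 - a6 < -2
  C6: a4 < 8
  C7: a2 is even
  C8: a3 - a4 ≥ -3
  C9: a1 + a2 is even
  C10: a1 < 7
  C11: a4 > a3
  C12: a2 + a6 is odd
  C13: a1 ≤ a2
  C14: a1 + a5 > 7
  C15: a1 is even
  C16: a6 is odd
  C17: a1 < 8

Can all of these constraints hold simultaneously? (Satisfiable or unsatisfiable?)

One satisfying assignment is a1 = 6, a2 = 6, a3 = 3, a4 = 4, a5 = 3, a6 = 7.
For the less obvious constraints — constraint 1: a4 - a2 = -2; constraint 2: a5 - a4 = -1; constraint 4: a4 + a1 = 10 — and the others hold by inspection.

Satisfiable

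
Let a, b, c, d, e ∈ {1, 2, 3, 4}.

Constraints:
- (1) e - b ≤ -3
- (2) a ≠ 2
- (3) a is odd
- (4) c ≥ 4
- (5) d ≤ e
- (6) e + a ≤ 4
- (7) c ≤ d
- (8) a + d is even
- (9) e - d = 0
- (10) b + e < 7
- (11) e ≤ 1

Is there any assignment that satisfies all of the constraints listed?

Unsatisfiable

From constraints 4 and 7: d ≥ c and c ≥ 4, so d ≥ 4. From constraints 5 and 11: d ≤ e and e ≤ 1, so d ≤ 1. But 1 < 4, so no value of d works.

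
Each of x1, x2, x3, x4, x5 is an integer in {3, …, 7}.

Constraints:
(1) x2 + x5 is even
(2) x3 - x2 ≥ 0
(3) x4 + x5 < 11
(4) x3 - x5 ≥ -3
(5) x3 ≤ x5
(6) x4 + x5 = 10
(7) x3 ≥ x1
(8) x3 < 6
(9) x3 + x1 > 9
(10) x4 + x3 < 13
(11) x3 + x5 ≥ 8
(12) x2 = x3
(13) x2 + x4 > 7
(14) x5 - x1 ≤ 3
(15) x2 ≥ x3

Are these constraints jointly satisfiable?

Satisfiable

Setting (x1, x2, x3, x4, x5) = (5, 5, 5, 5, 5) satisfies everything: constraint 2: x3 - x2 = 0; constraint 3: x4 + x5 = 10, and the others follow.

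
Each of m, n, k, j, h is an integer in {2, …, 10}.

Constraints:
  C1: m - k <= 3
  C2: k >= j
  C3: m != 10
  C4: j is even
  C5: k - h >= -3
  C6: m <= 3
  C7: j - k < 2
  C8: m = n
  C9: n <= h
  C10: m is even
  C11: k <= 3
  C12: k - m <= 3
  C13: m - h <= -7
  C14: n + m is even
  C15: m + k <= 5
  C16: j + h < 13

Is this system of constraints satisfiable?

Unsatisfiable

Constraints 5, 12, and 13 give h − m ≥ 7, m − k ≥ -3, k − h ≥ -3.
Adding all 3 inequalities: the left sides telescope to 0, and the right sides sum to 7 + (-3) + (-3) = 1. So 0 ≥ 1, which is false.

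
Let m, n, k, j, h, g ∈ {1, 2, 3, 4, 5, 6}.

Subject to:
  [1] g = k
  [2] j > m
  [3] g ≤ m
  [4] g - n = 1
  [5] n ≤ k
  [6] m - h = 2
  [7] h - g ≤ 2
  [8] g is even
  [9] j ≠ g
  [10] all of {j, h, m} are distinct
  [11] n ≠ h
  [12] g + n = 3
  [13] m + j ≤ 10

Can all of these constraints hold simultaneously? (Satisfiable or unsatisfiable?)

Take m = 4, n = 1, k = 2, j = 6, h = 2, g = 2. Then constraint 4: g - n = 1; constraint 6: m - h = 2; constraint 7: h - g = 0, and every other listed constraint is also met.

Satisfiable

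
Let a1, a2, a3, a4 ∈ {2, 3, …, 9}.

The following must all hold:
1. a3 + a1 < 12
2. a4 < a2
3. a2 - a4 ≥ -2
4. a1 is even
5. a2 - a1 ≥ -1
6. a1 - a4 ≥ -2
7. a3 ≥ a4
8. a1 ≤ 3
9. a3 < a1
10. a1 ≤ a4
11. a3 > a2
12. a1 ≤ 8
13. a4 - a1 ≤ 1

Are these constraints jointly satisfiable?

Unsatisfiable

Constraints 2, 9, 10, and 11 give a1 ≤ a4, a4 < a2, a2 < a3, a3 < a1. Chaining: a1 ≤ a4 < a2 < a3 < a1, which forces a1 < a1 — impossible.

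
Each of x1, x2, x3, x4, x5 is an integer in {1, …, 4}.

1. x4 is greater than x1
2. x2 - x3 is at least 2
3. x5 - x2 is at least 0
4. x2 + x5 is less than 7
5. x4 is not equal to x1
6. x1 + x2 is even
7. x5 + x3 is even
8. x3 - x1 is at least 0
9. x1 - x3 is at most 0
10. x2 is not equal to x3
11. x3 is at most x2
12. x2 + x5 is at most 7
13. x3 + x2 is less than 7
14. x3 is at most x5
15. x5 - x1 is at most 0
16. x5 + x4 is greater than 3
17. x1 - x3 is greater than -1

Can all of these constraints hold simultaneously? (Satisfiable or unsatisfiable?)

Unsatisfiable

Constraints 2, 3, 9, and 15 give x1 − x5 ≥ 0, x5 − x2 ≥ 0, x2 − x3 ≥ 2, x3 − x1 ≥ 0.
Adding all 4 inequalities: the left sides telescope to 0, and the right sides sum to 0 + 0 + 2 + 0 = 2. So 0 ≥ 2, which is false.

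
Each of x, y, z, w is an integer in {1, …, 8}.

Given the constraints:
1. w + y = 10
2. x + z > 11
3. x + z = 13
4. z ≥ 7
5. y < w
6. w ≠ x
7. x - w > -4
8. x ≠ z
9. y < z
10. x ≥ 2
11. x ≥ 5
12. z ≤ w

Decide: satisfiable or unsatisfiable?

Setting (x, y, z, w) = (6, 3, 7, 7) satisfies everything: constraint 1: w + y = 10; constraint 2: x + z = 13; constraint 3: x + z = 13, and the others follow.

Satisfiable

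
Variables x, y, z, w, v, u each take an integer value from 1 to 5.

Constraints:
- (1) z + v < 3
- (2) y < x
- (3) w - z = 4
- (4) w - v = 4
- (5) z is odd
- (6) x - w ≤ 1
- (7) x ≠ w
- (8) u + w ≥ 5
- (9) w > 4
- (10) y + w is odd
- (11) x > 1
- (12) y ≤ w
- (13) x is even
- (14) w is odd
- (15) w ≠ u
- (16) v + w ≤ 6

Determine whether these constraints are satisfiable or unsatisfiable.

Satisfiable

The assignment x = 4, y = 2, z = 1, w = 5, v = 1, u = 2 works:
  constraint 1 holds since z + v = 2.
  constraint 3 holds since w - z = 4.
  constraint 4 holds since w - v = 4.
The rest check out directly.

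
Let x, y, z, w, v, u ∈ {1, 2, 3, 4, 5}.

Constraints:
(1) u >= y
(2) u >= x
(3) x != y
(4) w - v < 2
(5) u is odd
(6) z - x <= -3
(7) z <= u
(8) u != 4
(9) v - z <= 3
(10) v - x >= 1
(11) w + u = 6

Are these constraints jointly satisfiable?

Unsatisfiable

Constraints 6, 9, and 10 give z − v ≥ -3, v − x ≥ 1, x − z ≥ 3.
Adding all 3 inequalities: the left sides telescope to 0, and the right sides sum to (-3) + 1 + 3 = 1. So 0 ≥ 1, which is false.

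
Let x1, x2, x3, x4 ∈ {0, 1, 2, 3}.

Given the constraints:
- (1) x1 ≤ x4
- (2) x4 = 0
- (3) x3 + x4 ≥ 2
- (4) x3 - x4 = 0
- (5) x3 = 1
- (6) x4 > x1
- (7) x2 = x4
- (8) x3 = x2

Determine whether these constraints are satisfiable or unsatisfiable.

Constraint 5 fixes x3 = 1 and constraint 2 fixes x4 = 0. Constraints 7 and 8 give x3 = x2 = x4, so x3 = x4. But 1 ≠ 0 — contradiction.

Unsatisfiable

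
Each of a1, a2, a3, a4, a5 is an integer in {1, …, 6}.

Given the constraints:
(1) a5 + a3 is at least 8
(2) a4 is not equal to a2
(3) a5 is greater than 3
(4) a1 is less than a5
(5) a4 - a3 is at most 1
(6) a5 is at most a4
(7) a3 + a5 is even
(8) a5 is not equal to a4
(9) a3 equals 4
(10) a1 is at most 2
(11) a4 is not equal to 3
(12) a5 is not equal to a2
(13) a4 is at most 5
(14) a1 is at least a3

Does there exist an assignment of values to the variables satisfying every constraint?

From constraints 6 and 13: a5 ≤ a4 ≤ 5. From constraints 10 and 14: a3 ≤ a1 ≤ 2. Hence a5 + a3 ≤ 7. But constraint 1 requires a5 + a3 ≥ 8, and 8 > 7. Contradiction.

Unsatisfiable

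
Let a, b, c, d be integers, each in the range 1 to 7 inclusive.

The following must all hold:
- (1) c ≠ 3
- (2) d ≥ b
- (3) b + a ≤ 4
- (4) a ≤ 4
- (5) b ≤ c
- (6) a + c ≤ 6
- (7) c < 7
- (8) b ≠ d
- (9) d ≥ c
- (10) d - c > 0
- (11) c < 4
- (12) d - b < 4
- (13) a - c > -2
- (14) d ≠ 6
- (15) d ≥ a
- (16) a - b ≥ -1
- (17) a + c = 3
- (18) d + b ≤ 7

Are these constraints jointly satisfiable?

Satisfiable

The assignment a = 1, b = 2, c = 2, d = 4 works:
  constraint 3 holds since b + a = 3.
  constraint 6 holds since a + c = 3.
  constraint 10 holds since d - c = 2.
The rest check out directly.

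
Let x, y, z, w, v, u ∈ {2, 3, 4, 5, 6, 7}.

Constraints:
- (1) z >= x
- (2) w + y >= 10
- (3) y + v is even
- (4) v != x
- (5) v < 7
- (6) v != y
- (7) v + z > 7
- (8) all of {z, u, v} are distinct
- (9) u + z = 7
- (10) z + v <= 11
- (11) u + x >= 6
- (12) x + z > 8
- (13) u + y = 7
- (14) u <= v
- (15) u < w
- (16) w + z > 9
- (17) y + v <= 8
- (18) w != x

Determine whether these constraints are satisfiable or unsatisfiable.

Satisfiable

One satisfying assignment is x = 5, y = 5, z = 5, w = 6, v = 3, u = 2.
For the less obvious constraints — constraint 2: w + y = 11; constraint 7: v + z = 8 — and the others hold by inspection.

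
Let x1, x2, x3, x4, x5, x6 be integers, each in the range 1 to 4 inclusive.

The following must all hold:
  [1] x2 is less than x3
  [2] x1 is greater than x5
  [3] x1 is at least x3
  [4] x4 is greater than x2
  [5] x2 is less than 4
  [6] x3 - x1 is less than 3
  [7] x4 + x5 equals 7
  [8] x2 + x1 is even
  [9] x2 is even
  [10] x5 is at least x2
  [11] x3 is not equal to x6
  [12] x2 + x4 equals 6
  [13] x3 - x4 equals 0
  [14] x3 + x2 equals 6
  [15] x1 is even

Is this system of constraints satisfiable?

Satisfiable

Take x1 = 4, x2 = 2, x3 = 4, x4 = 4, x5 = 3, x6 = 1. Then constraint 6: x3 - x1 = 0; constraint 7: x4 + x5 = 7; constraint 12: x2 + x4 = 6, and every other listed constraint is also met.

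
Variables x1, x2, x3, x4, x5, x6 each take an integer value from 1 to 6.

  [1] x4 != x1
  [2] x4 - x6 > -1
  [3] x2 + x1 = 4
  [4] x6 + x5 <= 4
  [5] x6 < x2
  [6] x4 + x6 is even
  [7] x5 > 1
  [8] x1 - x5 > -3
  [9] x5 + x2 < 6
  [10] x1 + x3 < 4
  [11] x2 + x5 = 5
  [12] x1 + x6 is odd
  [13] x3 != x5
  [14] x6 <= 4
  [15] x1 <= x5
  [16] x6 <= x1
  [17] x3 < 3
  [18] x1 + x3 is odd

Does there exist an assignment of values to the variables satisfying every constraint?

Setting (x1, x2, x3, x4, x5, x6) = (2, 2, 1, 3, 3, 1) satisfies everything: constraint 2: x4 - x6 = 2; constraint 3: x2 + x1 = 4, and the others follow.

Satisfiable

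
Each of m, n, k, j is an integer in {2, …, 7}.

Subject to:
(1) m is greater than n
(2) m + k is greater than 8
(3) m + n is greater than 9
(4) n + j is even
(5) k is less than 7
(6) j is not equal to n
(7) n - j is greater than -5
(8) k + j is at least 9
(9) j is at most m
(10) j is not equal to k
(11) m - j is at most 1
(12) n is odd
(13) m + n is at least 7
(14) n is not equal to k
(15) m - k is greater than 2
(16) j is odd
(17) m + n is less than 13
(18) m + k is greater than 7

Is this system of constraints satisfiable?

Take m = 7, n = 3, k = 2, j = 7. Then constraint 2: m + k = 9; constraint 3: m + n = 10, and every other listed constraint is also met.

Satisfiable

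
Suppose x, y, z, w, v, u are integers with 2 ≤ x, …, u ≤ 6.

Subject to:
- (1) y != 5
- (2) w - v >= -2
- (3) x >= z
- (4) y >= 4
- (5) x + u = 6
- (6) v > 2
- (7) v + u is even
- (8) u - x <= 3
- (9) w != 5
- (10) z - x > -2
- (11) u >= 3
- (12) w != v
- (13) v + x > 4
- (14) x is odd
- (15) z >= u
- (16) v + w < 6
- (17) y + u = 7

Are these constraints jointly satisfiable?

Take x = 3, y = 4, z = 3, w = 2, v = 3, u = 3. Then constraint 2: w - v = -1; constraint 5: x + u = 6; constraint 8: u - x = 0, and every other listed constraint is also met.

Satisfiable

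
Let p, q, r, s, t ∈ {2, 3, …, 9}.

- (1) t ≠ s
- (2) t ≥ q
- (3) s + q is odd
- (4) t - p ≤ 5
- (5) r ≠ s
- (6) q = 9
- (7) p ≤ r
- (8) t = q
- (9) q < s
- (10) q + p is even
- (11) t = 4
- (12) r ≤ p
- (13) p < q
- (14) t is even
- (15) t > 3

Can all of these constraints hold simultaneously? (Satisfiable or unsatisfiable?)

Unsatisfiable

Constraint 11 fixes t = 4 and constraint 6 fixes q = 9, but constraint 8 requires t = q. Since 4 ≠ 9, contradiction.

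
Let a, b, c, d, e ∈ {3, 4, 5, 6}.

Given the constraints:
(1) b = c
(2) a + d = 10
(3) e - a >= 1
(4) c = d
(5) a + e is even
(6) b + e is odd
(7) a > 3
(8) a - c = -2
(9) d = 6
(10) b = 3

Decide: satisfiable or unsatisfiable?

Constraint 10 fixes b = 3 and constraint 9 fixes d = 6. Constraints 1 and 4 give b = c = d, so b = d. But 3 ≠ 6 — contradiction.

Unsatisfiable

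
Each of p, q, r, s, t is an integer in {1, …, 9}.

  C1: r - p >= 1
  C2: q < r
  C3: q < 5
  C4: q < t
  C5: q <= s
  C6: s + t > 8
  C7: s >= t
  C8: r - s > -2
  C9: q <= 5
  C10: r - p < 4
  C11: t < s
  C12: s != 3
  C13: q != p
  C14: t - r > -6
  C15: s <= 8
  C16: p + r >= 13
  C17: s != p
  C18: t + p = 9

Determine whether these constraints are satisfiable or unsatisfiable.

Satisfiable

One satisfying assignment is p = 6, q = 1, r = 7, s = 7, t = 3.
For the less obvious constraints — constraint 1: r - p = 1; constraint 6: s + t = 10; constraint 8: r - s = 0 — and the others hold by inspection.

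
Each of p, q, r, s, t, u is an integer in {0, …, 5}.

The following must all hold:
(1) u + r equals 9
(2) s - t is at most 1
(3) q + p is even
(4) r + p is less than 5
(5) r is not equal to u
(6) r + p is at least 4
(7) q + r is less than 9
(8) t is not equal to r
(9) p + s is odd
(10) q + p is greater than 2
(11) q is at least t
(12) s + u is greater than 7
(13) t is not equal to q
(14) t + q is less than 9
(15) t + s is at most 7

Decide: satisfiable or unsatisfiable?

Satisfiable

Try p = 0, q = 4, r = 4, s = 3, t = 3, u = 5.
Check constraint 1: u + r = 9; constraint 2: s - t = 0; constraint 4: r + p = 4. The remaining constraints are straightforward to verify.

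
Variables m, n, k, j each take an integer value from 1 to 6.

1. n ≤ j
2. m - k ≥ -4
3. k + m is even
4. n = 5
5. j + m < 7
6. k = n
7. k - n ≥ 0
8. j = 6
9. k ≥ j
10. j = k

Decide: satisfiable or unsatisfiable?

Unsatisfiable

Constraint 8 fixes j = 6 and constraint 4 fixes n = 5. Constraints 6 and 10 give j = k = n, so j = n. But 6 ≠ 5 — contradiction.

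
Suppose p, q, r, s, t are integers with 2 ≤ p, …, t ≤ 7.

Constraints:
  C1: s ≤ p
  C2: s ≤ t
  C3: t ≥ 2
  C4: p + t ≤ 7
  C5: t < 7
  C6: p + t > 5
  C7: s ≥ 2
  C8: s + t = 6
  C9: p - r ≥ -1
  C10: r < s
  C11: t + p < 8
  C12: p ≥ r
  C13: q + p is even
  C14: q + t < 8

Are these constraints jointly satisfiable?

Satisfiable

One satisfying assignment is p = 3, q = 3, r = 2, s = 3, t = 3.
For the less obvious constraints — constraint 4: p + t = 6; constraint 6: p + t = 6; constraint 8: s + t = 6 — and the others hold by inspection.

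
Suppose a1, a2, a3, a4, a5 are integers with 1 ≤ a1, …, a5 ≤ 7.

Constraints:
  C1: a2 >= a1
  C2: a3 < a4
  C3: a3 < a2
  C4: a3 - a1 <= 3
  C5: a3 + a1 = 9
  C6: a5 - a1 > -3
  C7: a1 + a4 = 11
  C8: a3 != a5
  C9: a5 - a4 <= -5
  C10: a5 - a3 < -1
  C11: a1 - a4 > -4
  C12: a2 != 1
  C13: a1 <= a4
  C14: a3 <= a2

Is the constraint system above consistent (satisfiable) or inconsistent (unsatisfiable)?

Setting (a1, a2, a3, a4, a5) = (4, 6, 5, 7, 2) satisfies everything: constraint 4: a3 - a1 = 1; constraint 5: a3 + a1 = 9; constraint 6: a5 - a1 = -2, and the others follow.

Satisfiable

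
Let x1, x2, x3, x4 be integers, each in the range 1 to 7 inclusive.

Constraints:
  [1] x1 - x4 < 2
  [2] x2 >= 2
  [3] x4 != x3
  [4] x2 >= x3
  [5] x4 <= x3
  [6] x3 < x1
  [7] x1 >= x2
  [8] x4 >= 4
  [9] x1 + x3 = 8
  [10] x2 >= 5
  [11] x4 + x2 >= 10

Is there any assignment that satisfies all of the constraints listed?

From constraints 7 and 10: x1 ≥ x2 ≥ 5. From constraints 5 and 8: x3 ≥ x4 ≥ 4. Hence x1 + x3 ≥ 9. But constraint 9 requires x1 + x3 = 8, and 8 < 9. Contradiction.

Unsatisfiable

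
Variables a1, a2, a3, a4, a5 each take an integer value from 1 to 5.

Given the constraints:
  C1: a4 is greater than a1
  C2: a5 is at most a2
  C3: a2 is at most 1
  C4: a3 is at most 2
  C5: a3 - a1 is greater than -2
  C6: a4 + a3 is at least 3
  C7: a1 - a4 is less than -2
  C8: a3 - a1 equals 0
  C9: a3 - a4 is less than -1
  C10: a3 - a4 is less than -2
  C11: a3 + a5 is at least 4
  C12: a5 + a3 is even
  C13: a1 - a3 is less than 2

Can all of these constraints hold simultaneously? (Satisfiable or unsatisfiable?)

From constraint 4: a3 ≤ 2. From constraints 2 and 3: a5 ≤ a2 ≤ 1. Hence a3 + a5 ≤ 3. But constraint 11 requires a3 + a5 ≥ 4, and 4 > 3. Contradiction.

Unsatisfiable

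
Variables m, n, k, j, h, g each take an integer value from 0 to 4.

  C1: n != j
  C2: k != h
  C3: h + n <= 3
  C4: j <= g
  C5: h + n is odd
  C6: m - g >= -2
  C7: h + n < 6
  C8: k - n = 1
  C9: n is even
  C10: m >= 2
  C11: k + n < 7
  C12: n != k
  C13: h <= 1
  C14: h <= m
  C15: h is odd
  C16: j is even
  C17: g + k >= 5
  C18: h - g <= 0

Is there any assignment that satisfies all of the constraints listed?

Satisfiable

Setting (m, n, k, j, h, g) = (3, 2, 3, 4, 1, 4) satisfies everything: constraint 3: h + n = 3; constraint 6: m - g = -1, and the others follow.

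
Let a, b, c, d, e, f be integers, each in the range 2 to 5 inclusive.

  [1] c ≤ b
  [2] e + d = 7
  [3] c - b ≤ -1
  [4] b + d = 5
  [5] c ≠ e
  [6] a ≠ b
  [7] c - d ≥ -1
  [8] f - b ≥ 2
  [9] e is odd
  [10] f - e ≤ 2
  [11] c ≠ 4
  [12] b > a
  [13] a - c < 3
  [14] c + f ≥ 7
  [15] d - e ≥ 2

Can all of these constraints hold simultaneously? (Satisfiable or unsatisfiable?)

Unsatisfiable

Constraints 3, 7, 8, 10, and 15 give c − d ≥ -1, d − e ≥ 2, e − f ≥ -2, f − b ≥ 2, b − c ≥ 1.
Adding all 5 inequalities: the left sides telescope to 0, and the right sides sum to (-1) + 2 + (-2) + 2 + 1 = 2. So 0 ≥ 2, which is false.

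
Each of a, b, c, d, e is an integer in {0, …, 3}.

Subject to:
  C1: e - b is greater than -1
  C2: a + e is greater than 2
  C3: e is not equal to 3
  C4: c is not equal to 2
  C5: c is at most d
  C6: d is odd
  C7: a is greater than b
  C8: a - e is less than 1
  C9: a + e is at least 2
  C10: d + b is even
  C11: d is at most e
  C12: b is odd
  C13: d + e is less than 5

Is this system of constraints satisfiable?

Satisfiable

The assignment a = 2, b = 1, c = 1, d = 1, e = 2 works:
  constraint 1 holds since e - b = 1.
  constraint 2 holds since a + e = 4.
The rest check out directly.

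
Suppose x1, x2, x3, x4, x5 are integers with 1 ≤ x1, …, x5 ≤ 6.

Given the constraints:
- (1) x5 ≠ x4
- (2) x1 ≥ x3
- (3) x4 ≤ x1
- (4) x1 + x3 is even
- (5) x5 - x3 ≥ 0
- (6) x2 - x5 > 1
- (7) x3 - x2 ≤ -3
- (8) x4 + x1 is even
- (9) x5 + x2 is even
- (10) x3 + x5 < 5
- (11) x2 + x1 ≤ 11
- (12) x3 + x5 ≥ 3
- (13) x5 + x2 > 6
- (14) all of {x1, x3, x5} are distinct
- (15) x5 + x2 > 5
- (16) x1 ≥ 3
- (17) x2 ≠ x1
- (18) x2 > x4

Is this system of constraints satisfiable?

Satisfiable

Take x1 = 3, x2 = 6, x3 = 1, x4 = 3, x5 = 2. Then constraint 5: x5 - x3 = 1; constraint 6: x2 - x5 = 4, and every other listed constraint is also met.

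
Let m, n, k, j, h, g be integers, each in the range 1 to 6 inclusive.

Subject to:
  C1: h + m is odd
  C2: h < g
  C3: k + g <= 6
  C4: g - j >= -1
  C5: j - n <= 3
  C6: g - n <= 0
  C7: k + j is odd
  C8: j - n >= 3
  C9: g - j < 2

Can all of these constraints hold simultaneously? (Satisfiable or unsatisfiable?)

Constraints 4, 6, and 8 give g − j ≥ -1, j − n ≥ 3, n − g ≥ 0.
Adding all 3 inequalities: the left sides telescope to 0, and the right sides sum to (-1) + 3 + 0 = 2. So 0 ≥ 2, which is false.

Unsatisfiable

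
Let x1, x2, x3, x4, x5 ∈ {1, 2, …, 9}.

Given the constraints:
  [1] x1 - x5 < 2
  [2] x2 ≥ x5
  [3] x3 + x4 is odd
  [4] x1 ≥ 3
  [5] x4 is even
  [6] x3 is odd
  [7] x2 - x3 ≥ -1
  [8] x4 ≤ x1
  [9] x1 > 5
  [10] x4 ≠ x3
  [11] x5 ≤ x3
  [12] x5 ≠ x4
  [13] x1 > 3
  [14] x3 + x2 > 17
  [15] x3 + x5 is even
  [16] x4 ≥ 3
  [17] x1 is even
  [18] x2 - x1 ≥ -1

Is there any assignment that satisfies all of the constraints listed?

Satisfiable

Setting (x1, x2, x3, x4, x5) = (8, 9, 9, 6, 9) satisfies everything: constraint 1: x1 - x5 = -1; constraint 7: x2 - x3 = 0, and the others follow.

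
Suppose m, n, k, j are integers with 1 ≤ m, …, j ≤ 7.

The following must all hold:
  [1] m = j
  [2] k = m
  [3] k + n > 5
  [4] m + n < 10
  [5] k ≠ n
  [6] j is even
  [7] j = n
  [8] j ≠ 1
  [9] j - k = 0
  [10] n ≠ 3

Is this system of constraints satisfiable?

Unsatisfiable

From constraints 1, 2, and 7, k = m = j = n, so k = n. But constraint 5 says k ≠ n. Contradiction.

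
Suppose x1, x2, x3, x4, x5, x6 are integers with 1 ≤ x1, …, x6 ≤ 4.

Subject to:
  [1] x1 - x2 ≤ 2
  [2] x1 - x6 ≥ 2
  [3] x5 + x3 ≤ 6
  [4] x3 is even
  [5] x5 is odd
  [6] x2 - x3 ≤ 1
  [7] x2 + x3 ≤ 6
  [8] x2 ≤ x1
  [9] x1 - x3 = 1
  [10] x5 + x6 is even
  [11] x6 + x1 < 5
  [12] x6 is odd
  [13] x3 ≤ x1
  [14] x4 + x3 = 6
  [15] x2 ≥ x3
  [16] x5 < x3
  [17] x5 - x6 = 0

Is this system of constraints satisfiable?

Take x1 = 3, x2 = 3, x3 = 2, x4 = 4, x5 = 1, x6 = 1. Then constraint 1: x1 - x2 = 0; constraint 2: x1 - x6 = 2; constraint 3: x5 + x3 = 3, and every other listed constraint is also met.

Satisfiable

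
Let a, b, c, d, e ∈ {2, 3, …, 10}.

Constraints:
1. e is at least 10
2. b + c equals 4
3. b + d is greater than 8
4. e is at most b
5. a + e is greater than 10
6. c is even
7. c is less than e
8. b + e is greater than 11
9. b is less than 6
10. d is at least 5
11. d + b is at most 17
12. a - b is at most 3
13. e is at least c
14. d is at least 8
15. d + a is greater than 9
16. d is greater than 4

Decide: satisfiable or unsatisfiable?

Unsatisfiable

From constraint 14: d ≥ 8. From constraints 1 and 4: b ≥ e ≥ 10. Hence d + b ≥ 18. But constraint 11 requires d + b ≤ 17, and 17 < 18. Contradiction.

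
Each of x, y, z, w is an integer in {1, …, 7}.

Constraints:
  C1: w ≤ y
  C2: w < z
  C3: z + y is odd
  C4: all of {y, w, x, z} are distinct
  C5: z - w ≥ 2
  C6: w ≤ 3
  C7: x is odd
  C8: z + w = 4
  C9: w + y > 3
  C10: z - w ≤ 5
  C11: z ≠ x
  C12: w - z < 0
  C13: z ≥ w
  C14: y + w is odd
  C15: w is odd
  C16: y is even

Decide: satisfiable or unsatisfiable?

Satisfiable

Setting (x, y, z, w) = (7, 4, 3, 1) satisfies everything: constraint 5: z - w = 2; constraint 8: z + w = 4, and the others follow.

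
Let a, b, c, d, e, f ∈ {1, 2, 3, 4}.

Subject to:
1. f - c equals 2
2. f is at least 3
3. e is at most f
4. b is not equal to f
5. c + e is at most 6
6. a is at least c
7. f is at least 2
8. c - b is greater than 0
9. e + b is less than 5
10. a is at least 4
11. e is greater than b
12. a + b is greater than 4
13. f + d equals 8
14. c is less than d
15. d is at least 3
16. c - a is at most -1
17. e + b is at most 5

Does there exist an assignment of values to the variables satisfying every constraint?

Satisfiable

The assignment a = 4, b = 1, c = 2, d = 4, e = 3, f = 4 works:
  constraint 1 holds since f - c = 2.
  constraint 5 holds since c + e = 5.
The rest check out directly.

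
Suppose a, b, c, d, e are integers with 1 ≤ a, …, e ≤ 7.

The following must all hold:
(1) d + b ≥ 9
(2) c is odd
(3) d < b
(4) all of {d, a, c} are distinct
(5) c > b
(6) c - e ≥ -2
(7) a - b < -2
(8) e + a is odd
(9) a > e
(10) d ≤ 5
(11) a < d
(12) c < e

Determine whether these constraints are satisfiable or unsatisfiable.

Constraints 3, 5, 9, 11, and 12 give b < c, c < e, e < a, a < d, d < b. Chaining: b < c < e < a < d < b, which forces b < b — impossible.

Unsatisfiable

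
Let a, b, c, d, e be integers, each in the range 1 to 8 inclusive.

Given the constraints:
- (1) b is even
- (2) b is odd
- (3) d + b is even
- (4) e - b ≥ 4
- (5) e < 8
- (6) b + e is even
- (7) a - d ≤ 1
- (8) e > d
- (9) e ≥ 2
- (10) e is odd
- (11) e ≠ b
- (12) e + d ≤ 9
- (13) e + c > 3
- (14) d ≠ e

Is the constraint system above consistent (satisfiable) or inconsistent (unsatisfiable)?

Unsatisfiable

Constraint 1 makes b even and constraint 10 makes e odd, so b + e must be odd. Constraint 6 says b + e is even — contradiction.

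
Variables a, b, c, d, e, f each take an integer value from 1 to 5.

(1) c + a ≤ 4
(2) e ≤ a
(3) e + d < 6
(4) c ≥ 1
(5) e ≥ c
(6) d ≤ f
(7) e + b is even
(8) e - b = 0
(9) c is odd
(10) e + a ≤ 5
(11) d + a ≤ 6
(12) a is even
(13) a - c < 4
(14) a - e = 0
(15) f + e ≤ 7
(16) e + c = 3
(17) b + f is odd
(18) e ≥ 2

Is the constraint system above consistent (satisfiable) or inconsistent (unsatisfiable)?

Satisfiable

Setting (a, b, c, d, e, f) = (2, 2, 1, 2, 2, 5) satisfies everything: constraint 1: c + a = 3; constraint 3: e + d = 4; constraint 8: e - b = 0, and the others follow.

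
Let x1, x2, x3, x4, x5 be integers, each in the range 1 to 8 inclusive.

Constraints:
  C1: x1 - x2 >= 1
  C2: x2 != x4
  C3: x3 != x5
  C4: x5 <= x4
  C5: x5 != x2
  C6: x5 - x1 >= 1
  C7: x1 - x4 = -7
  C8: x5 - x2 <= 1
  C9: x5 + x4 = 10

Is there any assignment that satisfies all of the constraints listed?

Unsatisfiable

Constraints 1, 6, and 8 give x1 − x2 ≥ 1, x2 − x5 ≥ -1, x5 − x1 ≥ 1.
Adding all 3 inequalities: the left sides telescope to 0, and the right sides sum to 1 + (-1) + 1 = 1. So 0 ≥ 1, which is false.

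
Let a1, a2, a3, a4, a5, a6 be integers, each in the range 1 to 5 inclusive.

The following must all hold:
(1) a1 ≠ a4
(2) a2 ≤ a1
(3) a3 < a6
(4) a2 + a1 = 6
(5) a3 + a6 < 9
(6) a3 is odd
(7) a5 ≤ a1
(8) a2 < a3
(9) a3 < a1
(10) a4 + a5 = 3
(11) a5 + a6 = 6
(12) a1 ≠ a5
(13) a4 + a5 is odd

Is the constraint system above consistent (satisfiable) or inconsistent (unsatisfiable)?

Setting (a1, a2, a3, a4, a5, a6) = (5, 1, 3, 2, 1, 5) satisfies everything: constraint 4: a2 + a1 = 6; constraint 5: a3 + a6 = 8; constraint 10: a4 + a5 = 3, and the others follow.

Satisfiable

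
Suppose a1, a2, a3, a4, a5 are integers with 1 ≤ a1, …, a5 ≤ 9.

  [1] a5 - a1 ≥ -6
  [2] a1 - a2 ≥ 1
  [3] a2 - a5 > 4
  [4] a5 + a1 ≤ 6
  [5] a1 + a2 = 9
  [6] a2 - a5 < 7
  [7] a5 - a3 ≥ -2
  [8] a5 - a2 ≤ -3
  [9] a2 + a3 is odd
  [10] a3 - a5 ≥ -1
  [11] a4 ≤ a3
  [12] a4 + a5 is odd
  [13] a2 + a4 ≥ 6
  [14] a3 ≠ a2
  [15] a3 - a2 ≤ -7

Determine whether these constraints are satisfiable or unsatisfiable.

Constraints 1, 2, 10, and 15 give a2 − a3 ≥ 7, a3 − a5 ≥ -1, a5 − a1 ≥ -6, a1 − a2 ≥ 1.
Adding all 4 inequalities: the left sides telescope to 0, and the right sides sum to 7 + (-1) + (-6) + 1 = 1. So 0 ≥ 1, which is false.

Unsatisfiable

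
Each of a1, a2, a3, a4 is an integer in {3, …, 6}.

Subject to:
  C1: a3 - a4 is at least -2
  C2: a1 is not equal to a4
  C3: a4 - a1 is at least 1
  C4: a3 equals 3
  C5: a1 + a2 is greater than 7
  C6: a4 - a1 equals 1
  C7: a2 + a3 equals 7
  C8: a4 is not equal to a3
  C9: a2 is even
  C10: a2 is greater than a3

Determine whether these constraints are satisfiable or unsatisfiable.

Satisfiable

Take a1 = 4, a2 = 4, a3 = 3, a4 = 5. Then constraint 1: a3 - a4 = -2; constraint 3: a4 - a1 = 1, and every other listed constraint is also met.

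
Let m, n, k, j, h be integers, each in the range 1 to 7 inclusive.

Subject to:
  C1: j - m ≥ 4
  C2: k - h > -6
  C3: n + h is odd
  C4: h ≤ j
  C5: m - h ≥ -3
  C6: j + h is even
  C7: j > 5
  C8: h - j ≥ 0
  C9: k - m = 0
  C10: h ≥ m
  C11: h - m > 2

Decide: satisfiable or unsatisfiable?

Constraints 1, 5, and 8 give m − h ≥ -3, h − j ≥ 0, j − m ≥ 4.
Adding all 3 inequalities: the left sides telescope to 0, and the right sides sum to (-3) + 0 + 4 = 1. So 0 ≥ 1, which is false.

Unsatisfiable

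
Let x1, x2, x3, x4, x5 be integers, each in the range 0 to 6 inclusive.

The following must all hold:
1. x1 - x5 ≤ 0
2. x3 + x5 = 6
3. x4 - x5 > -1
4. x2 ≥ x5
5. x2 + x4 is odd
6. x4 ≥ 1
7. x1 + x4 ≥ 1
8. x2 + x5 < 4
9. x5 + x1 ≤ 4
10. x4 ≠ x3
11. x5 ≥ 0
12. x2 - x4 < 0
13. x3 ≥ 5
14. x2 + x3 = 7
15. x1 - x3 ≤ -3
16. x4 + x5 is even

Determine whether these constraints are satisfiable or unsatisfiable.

One satisfying assignment is x1 = 1, x2 = 2, x3 = 5, x4 = 3, x5 = 1.
For the less obvious constraints — constraint 1: x1 - x5 = 0; constraint 2: x3 + x5 = 6 — and the others hold by inspection.

Satisfiable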